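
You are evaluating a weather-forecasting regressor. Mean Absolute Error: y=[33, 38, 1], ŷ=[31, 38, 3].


Absolute errors: |33-31|=2, |38-38|=0, |1-3|=2
Sum = 4
MAE = 4/3 = 4/3

4/3


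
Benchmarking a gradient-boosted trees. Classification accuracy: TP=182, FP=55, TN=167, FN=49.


Accuracy = (TP+TN)/(TP+TN+FP+FN)
= (182+167)/(453)
= 349/453 = 77.04%

77.04%


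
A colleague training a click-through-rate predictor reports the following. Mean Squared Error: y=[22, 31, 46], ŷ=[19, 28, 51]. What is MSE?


Squared errors: (22-19)²=9, (31-28)²=9, (46-51)²=25
Sum = 43
MSE = 43/3 = 43/3

43/3


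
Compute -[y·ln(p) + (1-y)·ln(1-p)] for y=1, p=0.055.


BCE = -[y·ln(p) + (1-y)·ln(1-p)]
= -1·ln(0.055) - 0
= -ln(0.055) = 2.9004

2.9004


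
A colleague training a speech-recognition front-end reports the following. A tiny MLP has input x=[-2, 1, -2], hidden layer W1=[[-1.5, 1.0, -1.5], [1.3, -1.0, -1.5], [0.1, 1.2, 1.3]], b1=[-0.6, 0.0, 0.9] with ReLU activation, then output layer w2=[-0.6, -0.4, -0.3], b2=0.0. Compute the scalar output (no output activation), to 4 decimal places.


z1[0] = (-1.5)·(-2) + (1.0)·(1) + (-1.5)·(-2) - 0.6 = 6.4
z1[1] = (1.3)·(-2) + (-1.0)·(1) + (-1.5)·(-2) + 0.0 = -0.6
z1[2] = (0.1)·(-2) + (1.2)·(1) + (1.3)·(-2) + 0.9 = -0.7
h = ReLU(z1) = [6.4, 0.0, 0.0]
output = (-0.6)·(6.4) + (-0.4)·(0.0) + (-0.3)·(0.0) + 0.0 = -3.84

-3.84


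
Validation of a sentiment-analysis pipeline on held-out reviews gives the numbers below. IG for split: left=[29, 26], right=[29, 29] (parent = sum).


Parent = [58, 55], H_parent = 0.9995
H_left = 0.9979 (n=55), H_right = 1 (n=58)
H_children = (55/113)·0.9979 + (58/113)·1 = 0.999
IG = 0.9995 - 0.999 = 0.0005

0.0005


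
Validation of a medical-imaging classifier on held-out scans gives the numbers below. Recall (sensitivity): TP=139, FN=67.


Recall = TP/(TP+FN)
= 139/(139+67)
= 139/206 = 67.48%

67.48%


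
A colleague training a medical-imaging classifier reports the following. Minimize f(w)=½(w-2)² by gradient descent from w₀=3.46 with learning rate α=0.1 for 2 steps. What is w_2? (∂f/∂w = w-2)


step 1: grad = 3.46-2 = 1.46; w = 3.46 - 0.1·(1.46) = 3.314
step 2: grad = 3.314-2 = 1.314; w = 3.314 - 0.1·(1.314) = 3.1826

3.1826


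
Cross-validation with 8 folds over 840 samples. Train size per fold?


Fold size = 840/8 = 105
Training per fold = 840 - 105 = 735

735


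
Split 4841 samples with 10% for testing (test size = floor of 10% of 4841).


Test = ⌊4841·10/100⌋ = 484
Train = 4841 - 484 = 4357

Train: 4357, Test: 484


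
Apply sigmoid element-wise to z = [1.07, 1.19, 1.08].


σ(1.07) = 1/(1+e^-1.07) = 0.7446
σ(1.19) = 1/(1+e^-1.19) = 0.7667
σ(1.08) = 1/(1+e^-1.08) = 0.7465
result = [0.7446, 0.7667, 0.7465]

[0.7446, 0.7667, 0.7465]


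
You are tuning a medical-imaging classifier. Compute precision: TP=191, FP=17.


Precision = TP/(TP+FP)
= 191/(191+17)
= 191/208 = 91.83%

91.83%


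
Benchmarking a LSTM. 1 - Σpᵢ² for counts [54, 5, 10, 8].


Probabilities: [54/77, 5/77, 10/77, 8/77] ≈ [0.7013, 0.0649, 0.1299, 0.1039]
Σpᵢ² = (2916 + 25 + 100 + 64)/77² = 3105/5929
Gini = 1 - Σpᵢ² = 1 - 3105/5929 = 0.4763

0.4763


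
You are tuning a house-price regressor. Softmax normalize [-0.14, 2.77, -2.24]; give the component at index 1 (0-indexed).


Exponentials: e^-0.14=0.8694, e^2.77=15.9586, e^-2.24=0.1065
Sum = 16.9345
Softmax = [0.0513, 0.9424, 0.0063]
p[1] = 15.9586/16.9345 = 0.9424

0.9424


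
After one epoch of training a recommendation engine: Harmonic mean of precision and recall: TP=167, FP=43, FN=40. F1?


Precision = 167/210 = 0.7952
Recall = 167/207 = 0.8068
F1 = 2·P·R/(P+R) = 2·TP/(2·TP+FP+FN) = 334/(334+43+40) = 334/417 = 0.801

0.801


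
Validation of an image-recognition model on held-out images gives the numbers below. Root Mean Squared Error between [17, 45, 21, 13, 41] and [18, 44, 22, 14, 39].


MSE = 8/5 = 1.6
RMSE = √(8/5) = 1.2649

1.2649


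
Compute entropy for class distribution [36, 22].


Probabilities: [36/58, 22/58] ≈ [0.6207, 0.3793]
H = -((36/58)·log₂(36/58) + (22/58)·log₂(22/58))
  = 0.9576 bits

0.9576 bits


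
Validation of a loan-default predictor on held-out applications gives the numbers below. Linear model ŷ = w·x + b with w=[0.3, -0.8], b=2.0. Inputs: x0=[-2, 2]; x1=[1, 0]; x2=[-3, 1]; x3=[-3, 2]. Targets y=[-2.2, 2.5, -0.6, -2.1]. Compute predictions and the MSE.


ŷ0 = (0.3)·(-2) + (-0.8)·(2) + 2.0 = -0.2
ŷ1 = (0.3)·(1) + (-0.8)·(0) + 2.0 = 2.3
ŷ2 = (0.3)·(-3) + (-0.8)·(1) + 2.0 = 0.3
ŷ3 = (0.3)·(-3) + (-0.8)·(2) + 2.0 = -0.5
errors² = [4.0, 0.04, 0.81, 2.56]
MSE = 7.4100/4 = 1.8525

1.8525


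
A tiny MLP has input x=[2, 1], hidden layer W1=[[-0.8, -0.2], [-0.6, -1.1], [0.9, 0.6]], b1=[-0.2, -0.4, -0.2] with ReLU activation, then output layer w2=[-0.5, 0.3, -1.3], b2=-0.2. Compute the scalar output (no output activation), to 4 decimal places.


z1[0] = (-0.8)·(2) + (-0.2)·(1) - 0.2 = -2.0
z1[1] = (-0.6)·(2) + (-1.1)·(1) - 0.4 = -2.7
z1[2] = (0.9)·(2) + (0.6)·(1) - 0.2 = 2.2
h = ReLU(z1) = [0.0, 0.0, 2.2]
output = (-0.5)·(0.0) + (0.3)·(0.0) + (-1.3)·(2.2) - 0.2 = -3.06

-3.06


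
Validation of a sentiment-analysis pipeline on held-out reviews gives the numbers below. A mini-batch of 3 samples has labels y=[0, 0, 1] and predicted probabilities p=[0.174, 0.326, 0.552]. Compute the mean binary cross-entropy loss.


L[0] = -ln(1-0.174) = -ln(0.826) = 0.1912
L[1] = -ln(1-0.326) = -ln(0.674) = 0.3945
L[2] = -ln(0.552) = 0.5942
mean = (0.1912 + 0.3945 + 0.5942)/3 = 0.3933

0.3933


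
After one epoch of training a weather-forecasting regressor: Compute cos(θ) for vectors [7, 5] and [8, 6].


A·B = 7·8 + 5·6 = 86
‖A‖ = √74 = 8.6023, ‖B‖ = √100 = 10
cos = 86/(√74·√100) = 86/√7400 = 0.9997

0.9997


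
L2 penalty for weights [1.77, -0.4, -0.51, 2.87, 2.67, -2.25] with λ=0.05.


‖w‖₂² = (1.77)² + (-0.4)² + (-0.51)² + (2.87)² + (2.67)² + (-2.25)²
     = 3.1329 + 0.16 + 0.2601 + 8.2369 + 7.1289 + 5.0625
     = 23.9813
λ·‖w‖₂² = 0.05·23.9813 = 1.199065

1.199065


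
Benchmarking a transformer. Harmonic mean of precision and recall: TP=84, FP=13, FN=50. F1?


Precision = 84/97 = 0.866
Recall = 84/134 = 0.6269
F1 = 2·P·R/(P+R) = 2·TP/(2·TP+FP+FN) = 168/(168+13+50) = 168/231 = 0.7273

0.7273


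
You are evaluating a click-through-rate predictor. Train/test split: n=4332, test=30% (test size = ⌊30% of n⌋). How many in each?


Test = ⌊4332·30/100⌋ = 1299
Train = 4332 - 1299 = 3033

Train: 3033, Test: 1299


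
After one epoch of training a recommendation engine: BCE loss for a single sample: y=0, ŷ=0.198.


BCE = -[y·ln(p) + (1-y)·ln(1-p)]
= -0 - 1·ln(1-0.198)
= -ln(0.802) = 0.2206

0.2206


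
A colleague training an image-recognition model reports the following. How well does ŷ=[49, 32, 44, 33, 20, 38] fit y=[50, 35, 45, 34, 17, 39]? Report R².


ȳ = 36.6667
SS_res = Σ(y-ŷ)² = 22
SS_tot = Σ(y-ȳ)² = 649.33
R² = 1 - SS_res/SS_tot = 1 - 0.0339 = 0.9661

0.9661


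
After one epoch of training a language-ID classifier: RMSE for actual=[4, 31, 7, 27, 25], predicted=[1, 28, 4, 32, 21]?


MSE = 68/5 = 13.6
RMSE = √(68/5) = 3.6878

3.6878


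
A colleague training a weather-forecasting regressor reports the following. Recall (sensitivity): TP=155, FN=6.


Recall = TP/(TP+FN)
= 155/(155+6)
= 155/161 = 96.27%

96.27%


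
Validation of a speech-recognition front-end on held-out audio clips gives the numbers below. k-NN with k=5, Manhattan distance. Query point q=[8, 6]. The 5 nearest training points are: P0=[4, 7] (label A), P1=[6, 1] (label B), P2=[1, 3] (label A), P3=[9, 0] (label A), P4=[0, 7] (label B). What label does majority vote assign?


d(q,P0) = 5  (label A)
d(q,P1) = 7  (label B)
d(q,P2) = 10  (label A)
d(q,P3) = 7  (label A)
d(q,P4) = 9  (label B)
Votes: A=3, B=2
Majority → A

A


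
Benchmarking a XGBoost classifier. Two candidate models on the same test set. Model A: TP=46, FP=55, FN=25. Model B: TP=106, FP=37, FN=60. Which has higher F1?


Model A: P=46/101=0.4554, R=46/71=0.6479, F1=2PR/(P+R)=2TP/(2TP+FP+FN)=92/172=0.5349
Model B: P=106/143=0.7413, R=106/166=0.6386, F1=2PR/(P+R)=2TP/(2TP+FP+FN)=212/309=0.6861
0.5349 < 0.6861 → Model B

Model B


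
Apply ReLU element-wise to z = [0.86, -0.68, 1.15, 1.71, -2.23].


ReLU(0.86) = max(0, 0.86) = 0.86
ReLU(-0.68) = max(0, -0.68) = 0.0
ReLU(1.15) = max(0, 1.15) = 1.15
ReLU(1.71) = max(0, 1.71) = 1.71
ReLU(-2.23) = max(0, -2.23) = 0.0
result = [0.86, 0.0, 1.15, 1.71, 0.0]

[0.86, 0.0, 1.15, 1.71, 0.0]


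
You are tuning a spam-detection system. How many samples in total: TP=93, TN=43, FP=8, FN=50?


Total = TP + TN + FP + FN
= 93 + 43 + 8 + 50
= 194
(Predicted positive: 101, predicted negative: 93)

194


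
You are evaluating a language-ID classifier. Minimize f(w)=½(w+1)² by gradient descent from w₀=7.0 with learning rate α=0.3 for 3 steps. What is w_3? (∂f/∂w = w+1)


step 1: grad = 7+1 = 8; w = 7 - 0.3·(8) = 4.6
step 2: grad = 4.6+1 = 5.6; w = 4.6 - 0.3·(5.6) = 2.92
step 3: grad = 2.92+1 = 3.92; w = 2.92 - 0.3·(3.92) = 1.744

1.744


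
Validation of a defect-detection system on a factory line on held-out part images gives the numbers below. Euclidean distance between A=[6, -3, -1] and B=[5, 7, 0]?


d = √((6-5)² + (-3-7)² + (-1-0)²)
  = √(1 + 100 + 1)
  = √102 = 10.0995

10.0995


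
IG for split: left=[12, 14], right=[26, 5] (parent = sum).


Parent = [38, 19], H_parent = 0.9183
H_left = 0.9957 (n=26), H_right = 0.6374 (n=31)
H_children = (26/57)·0.9957 + (31/57)·0.6374 = 0.8008
IG = 0.9183 - 0.8008 = 0.1175

0.1175


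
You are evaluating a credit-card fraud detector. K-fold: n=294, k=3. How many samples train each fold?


Fold size = 294/3 = 98
Training per fold = 294 - 98 = 196

196


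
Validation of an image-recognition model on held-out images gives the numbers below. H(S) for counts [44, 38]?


Probabilities: [44/82, 38/82] ≈ [0.5366, 0.4634]
H = -((44/82)·log₂(44/82) + (38/82)·log₂(38/82))
  = 0.9961 bits

0.9961 bits


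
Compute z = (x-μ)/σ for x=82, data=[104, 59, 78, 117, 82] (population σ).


μ = 88, σ = 20.3666
z = (82 - 88)/20.3666 = -0.2946

-0.2946


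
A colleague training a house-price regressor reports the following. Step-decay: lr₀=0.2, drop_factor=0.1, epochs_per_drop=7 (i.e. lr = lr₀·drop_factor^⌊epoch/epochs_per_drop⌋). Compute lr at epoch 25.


n_drops = ⌊25/7⌋ = 3
lr = 0.2·0.1^3 = 0.2·0.001 = 0.0002

0.0002


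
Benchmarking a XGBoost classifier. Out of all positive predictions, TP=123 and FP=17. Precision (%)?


Precision = TP/(TP+FP)
= 123/(123+17)
= 123/140 = 87.86%

87.86%


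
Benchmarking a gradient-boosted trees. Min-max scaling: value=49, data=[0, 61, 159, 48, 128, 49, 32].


min=0, max=159
(49-0)/(159-0) = 49/159 = 0.3082

0.3082


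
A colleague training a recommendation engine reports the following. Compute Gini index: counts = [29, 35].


Probabilities: [29/64, 35/64] ≈ [0.4531, 0.5469]
Σpᵢ² = (841 + 1225)/64² = 2066/4096
Gini = 1 - Σpᵢ² = 1 - 2066/4096 = 0.4956

0.4956


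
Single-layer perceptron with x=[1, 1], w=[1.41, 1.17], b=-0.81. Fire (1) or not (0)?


z = (1)·(1.41) + (1)·(1.17) - 0.81
  = 1.77
step(z) = 1 (z≥0)

1


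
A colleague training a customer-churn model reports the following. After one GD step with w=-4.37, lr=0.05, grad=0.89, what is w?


w_new = w - α·∇
= -4.37 - 0.05·0.89
= -4.37 - 0.0445
= -4.4145

-4.4145


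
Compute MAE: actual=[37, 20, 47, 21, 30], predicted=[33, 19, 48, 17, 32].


Absolute errors: |37-33|=4, |20-19|=1, |47-48|=1, |21-17|=4, |30-32|=2
Sum = 12
MAE = 12/5 = 12/5

12/5


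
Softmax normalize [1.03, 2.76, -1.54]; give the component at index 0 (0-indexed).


Exponentials: e^1.03=2.8011, e^2.76=15.7998, e^-1.54=0.2144
Sum = 18.8153
Softmax = [0.1489, 0.8397, 0.0114]
p[0] = 2.8011/18.8153 = 0.1489

0.1489


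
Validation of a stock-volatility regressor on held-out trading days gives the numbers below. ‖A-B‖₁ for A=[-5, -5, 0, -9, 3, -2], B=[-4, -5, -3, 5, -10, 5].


d = |-5+ 4| + |-5+ 5| + |0+ 3| + |-9-5| + |3+ 10| + |-2-5|
  = 1 + 0 + 3 + 14 + 13 + 7
  = 38

38


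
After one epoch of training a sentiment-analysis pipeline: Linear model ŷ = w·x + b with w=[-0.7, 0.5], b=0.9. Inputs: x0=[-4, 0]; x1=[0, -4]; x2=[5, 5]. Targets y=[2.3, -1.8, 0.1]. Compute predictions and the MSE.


ŷ0 = (-0.7)·(-4) + (0.5)·(0) + 0.9 = 3.7
ŷ1 = (-0.7)·(0) + (0.5)·(-4) + 0.9 = -1.1
ŷ2 = (-0.7)·(5) + (0.5)·(5) + 0.9 = -0.1
errors² = [1.96, 0.49, 0.04]
MSE = 2.4900/3 = 0.83

0.83


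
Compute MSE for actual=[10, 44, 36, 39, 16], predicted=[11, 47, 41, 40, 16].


Squared errors: (10-11)²=1, (44-47)²=9, (36-41)²=25, (39-40)²=1, (16-16)²=0
Sum = 36
MSE = 36/5 = 36/5

36/5


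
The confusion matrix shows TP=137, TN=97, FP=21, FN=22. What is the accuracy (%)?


Accuracy = (TP+TN)/(TP+TN+FP+FN)
= (137+97)/(277)
= 234/277 = 84.48%

84.48%


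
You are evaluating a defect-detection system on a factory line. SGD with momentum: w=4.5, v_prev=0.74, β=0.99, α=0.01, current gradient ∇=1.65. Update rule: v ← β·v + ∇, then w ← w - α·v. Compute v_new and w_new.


v_new = 0.99·0.74 + 1.65 = 0.7326 + 1.65 = 2.3826
w_new = 4.5 - 0.01·2.3826 = 4.5 - 0.023826 = 4.476174

v_new=2.3826, w_new=4.476174


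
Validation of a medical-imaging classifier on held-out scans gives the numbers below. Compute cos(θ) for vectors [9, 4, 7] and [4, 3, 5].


A·B = 9·4 + 4·3 + 7·5 = 83
‖A‖ = √146 = 12.083, ‖B‖ = √50 = 7.0711
cos = 83/(√146·√50) = 83/√7300 = 0.9714

0.9714


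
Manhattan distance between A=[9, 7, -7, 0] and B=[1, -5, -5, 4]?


d = |9-1| + |7+ 5| + |-7+ 5| + |0-4|
  = 8 + 12 + 2 + 4
  = 26

26


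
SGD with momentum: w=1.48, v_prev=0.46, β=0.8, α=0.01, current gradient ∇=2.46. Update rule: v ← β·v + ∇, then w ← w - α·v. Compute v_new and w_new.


v_new = 0.8·0.46 + 2.46 = 0.368 + 2.46 = 2.828
w_new = 1.48 - 0.01·2.828 = 1.48 - 0.02828 = 1.45172

v_new=2.828, w_new=1.45172


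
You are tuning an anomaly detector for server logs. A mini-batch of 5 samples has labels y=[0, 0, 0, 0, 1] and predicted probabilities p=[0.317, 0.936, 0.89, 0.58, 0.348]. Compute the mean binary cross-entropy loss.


L[0] = -ln(1-0.317) = -ln(0.683) = 0.3813
L[1] = -ln(1-0.936) = -ln(0.064) = 2.7489
L[2] = -ln(1-0.89) = -ln(0.11) = 2.2073
L[3] = -ln(1-0.58) = -ln(0.42) = 0.8675
L[4] = -ln(0.348) = 1.0556
mean = (0.3813 + 2.7489 + 2.2073 + 0.8675 + 1.0556)/5 = 1.4521

1.4521


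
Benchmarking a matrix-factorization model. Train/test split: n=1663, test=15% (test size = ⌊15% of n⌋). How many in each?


Test = ⌊1663·15/100⌋ = 249
Train = 1663 - 249 = 1414

Train: 1414, Test: 249


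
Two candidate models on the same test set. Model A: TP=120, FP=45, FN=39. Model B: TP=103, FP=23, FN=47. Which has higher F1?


Model A: P=120/165=0.7273, R=120/159=0.7547, F1=2PR/(P+R)=2TP/(2TP+FP+FN)=240/324=0.7407
Model B: P=103/126=0.8175, R=103/150=0.6867, F1=2PR/(P+R)=2TP/(2TP+FP+FN)=206/276=0.7464
0.7407 < 0.7464 → Model B

Model B


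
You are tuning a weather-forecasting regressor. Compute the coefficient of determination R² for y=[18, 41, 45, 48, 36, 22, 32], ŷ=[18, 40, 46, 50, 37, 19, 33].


ȳ = 34.5714
SS_res = Σ(y-ŷ)² = 17
SS_tot = Σ(y-ȳ)² = 771.71
R² = 1 - SS_res/SS_tot = 1 - 0.022 = 0.978

0.978


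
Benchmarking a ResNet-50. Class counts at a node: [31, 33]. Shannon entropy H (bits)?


Probabilities: [31/64, 33/64] ≈ [0.4844, 0.5156]
H = -((31/64)·log₂(31/64) + (33/64)·log₂(33/64))
  = 0.9993 bits

0.9993 bits


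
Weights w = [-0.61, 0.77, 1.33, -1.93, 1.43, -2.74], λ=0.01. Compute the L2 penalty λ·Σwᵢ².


‖w‖₂² = (-0.61)² + (0.77)² + (1.33)² + (-1.93)² + (1.43)² + (-2.74)²
     = 0.3721 + 0.5929 + 1.7689 + 3.7249 + 2.0449 + 7.5076
     = 16.0113
λ·‖w‖₂² = 0.01·16.0113 = 0.160113

0.160113


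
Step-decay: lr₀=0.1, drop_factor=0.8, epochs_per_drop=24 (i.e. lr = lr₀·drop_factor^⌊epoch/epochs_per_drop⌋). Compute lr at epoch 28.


n_drops = ⌊28/24⌋ = 1
lr = 0.1·0.8^1 = 0.1·0.8 = 0.08

0.08


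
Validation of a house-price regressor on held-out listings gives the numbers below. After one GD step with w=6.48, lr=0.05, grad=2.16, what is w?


w_new = w - α·∇
= 6.48 - 0.05·2.16
= 6.48 - 0.108
= 6.372

6.372


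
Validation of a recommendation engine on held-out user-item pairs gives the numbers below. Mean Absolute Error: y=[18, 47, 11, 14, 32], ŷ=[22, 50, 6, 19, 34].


Absolute errors: |18-22|=4, |47-50|=3, |11-6|=5, |14-19|=5, |32-34|=2
Sum = 19
MAE = 19/5 = 19/5

19/5


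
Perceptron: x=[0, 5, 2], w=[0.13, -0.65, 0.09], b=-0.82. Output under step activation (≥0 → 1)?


z = (0)·(0.13) + (5)·(-0.65) + (2)·(0.09) - 0.82
  = -3.89
step(z) = 0 (z<0)

0


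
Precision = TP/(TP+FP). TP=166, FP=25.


Precision = TP/(TP+FP)
= 166/(166+25)
= 166/191 = 86.91%

86.91%


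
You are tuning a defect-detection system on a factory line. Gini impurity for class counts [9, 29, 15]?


Probabilities: [9/53, 29/53, 15/53] ≈ [0.1698, 0.5472, 0.283]
Σpᵢ² = (81 + 841 + 225)/53² = 1147/2809
Gini = 1 - Σpᵢ² = 1 - 1147/2809 = 0.5917

0.5917


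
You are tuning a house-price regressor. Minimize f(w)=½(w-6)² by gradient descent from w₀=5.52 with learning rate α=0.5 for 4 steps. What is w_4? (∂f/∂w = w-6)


step 1: grad = 5.52-6 = -0.48; w = 5.52 - 0.5·(-0.48) = 5.76
step 2: grad = 5.76-6 = -0.24; w = 5.76 - 0.5·(-0.24) = 5.88
step 3: grad = 5.88-6 = -0.12; w = 5.88 - 0.5·(-0.12) = 5.94
step 4: grad = 5.94-6 = -0.06; w = 5.94 - 0.5·(-0.06) = 5.97

5.97


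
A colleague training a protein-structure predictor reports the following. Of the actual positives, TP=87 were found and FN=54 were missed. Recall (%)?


Recall = TP/(TP+FN)
= 87/(87+54)
= 87/141 = 61.7%

61.7%


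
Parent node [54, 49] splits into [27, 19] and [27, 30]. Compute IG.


Parent = [54, 49], H_parent = 0.9983
H_left = 0.9781 (n=46), H_right = 0.998 (n=57)
H_children = (46/103)·0.9781 + (57/103)·0.998 = 0.9891
IG = 0.9983 - 0.9891 = 0.0092

0.0092


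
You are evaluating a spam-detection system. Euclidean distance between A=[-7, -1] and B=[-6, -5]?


d = √((-7+ 6)² + (-1+ 5)²)
  = √(1 + 16)
  = √17 = 4.1231

4.1231


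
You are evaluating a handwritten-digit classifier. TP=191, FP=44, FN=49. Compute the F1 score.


Precision = 191/235 = 0.8128
Recall = 191/240 = 0.7958
F1 = 2·P·R/(P+R) = 2·TP/(2·TP+FP+FN) = 382/(382+44+49) = 382/475 = 0.8042

0.8042


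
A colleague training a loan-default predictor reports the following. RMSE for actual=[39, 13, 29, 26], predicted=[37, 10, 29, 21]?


MSE = 38/4 = 9.5
RMSE = √(38/4) = 3.0822

3.0822


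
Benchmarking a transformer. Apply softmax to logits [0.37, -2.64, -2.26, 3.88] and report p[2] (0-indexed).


Exponentials: e^0.37=1.4477, e^-2.64=0.0714, e^-2.26=0.1044, e^3.88=48.4242
Sum = 50.0477
Softmax = [0.0289, 0.0014, 0.0021, 0.9676]
p[2] = 0.1044/50.0477 = 0.0021

0.0021


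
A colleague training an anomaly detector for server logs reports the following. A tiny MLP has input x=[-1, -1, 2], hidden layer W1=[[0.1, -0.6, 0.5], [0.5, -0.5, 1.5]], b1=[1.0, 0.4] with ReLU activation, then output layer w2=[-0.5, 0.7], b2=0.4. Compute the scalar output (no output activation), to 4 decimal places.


z1[0] = (0.1)·(-1) + (-0.6)·(-1) + (0.5)·(2) + 1.0 = 2.5
z1[1] = (0.5)·(-1) + (-0.5)·(-1) + (1.5)·(2) + 0.4 = 3.4
h = ReLU(z1) = [2.5, 3.4]
output = (-0.5)·(2.5) + (0.7)·(3.4) + 0.4 = 1.53

1.53


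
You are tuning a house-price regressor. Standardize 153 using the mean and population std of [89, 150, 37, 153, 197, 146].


μ = 128.6667, σ = 51.629
z = (153 - 128.6667)/51.629 = 0.4713

0.4713


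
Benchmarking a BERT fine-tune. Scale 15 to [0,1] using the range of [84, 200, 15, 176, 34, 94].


min=15, max=200
(15-15)/(200-15) = 0/185 = 0.0

0.0


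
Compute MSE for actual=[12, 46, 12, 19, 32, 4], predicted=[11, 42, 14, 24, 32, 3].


Squared errors: (12-11)²=1, (46-42)²=16, (12-14)²=4, (19-24)²=25, (32-32)²=0, (4-3)²=1
Sum = 47
MSE = 47/6 = 47/6

47/6


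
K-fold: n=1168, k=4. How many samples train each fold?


Fold size = 1168/4 = 292
Training per fold = 1168 - 292 = 876

876


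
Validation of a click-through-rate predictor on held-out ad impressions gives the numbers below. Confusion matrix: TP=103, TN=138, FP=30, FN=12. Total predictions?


Total = TP + TN + FP + FN
= 103 + 138 + 30 + 12
= 283
(Predicted positive: 133, predicted negative: 150)

283


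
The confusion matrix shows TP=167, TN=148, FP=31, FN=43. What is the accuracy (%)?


Accuracy = (TP+TN)/(TP+TN+FP+FN)
= (167+148)/(389)
= 315/389 = 80.98%

80.98%


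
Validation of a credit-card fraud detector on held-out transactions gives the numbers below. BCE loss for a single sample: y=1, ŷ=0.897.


BCE = -[y·ln(p) + (1-y)·ln(1-p)]
= -1·ln(0.897) - 0
= -ln(0.897) = 0.1087

0.1087


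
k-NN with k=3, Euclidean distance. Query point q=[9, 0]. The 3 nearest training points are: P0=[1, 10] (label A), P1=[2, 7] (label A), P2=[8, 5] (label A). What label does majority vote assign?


d(q,P0) = 12.8062  (label A)
d(q,P1) = 9.8995  (label A)
d(q,P2) = 5.099  (label A)
Votes: A=3, B=0
Majority → A

A


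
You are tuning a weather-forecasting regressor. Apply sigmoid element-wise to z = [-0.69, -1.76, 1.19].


σ(-0.69) = 1/(1+e^0.69) = 0.334
σ(-1.76) = 1/(1+e^1.76) = 0.1468
σ(1.19) = 1/(1+e^-1.19) = 0.7667
result = [0.334, 0.1468, 0.7667]

[0.334, 0.1468, 0.7667]


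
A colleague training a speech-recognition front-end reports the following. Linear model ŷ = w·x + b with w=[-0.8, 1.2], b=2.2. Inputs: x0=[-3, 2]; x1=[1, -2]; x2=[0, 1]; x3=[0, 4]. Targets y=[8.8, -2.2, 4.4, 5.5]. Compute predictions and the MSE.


ŷ0 = (-0.8)·(-3) + (1.2)·(2) + 2.2 = 7.0
ŷ1 = (-0.8)·(1) + (1.2)·(-2) + 2.2 = -1.0
ŷ2 = (-0.8)·(0) + (1.2)·(1) + 2.2 = 3.4
ŷ3 = (-0.8)·(0) + (1.2)·(4) + 2.2 = 7.0
errors² = [3.24, 1.44, 1.0, 2.25]
MSE = 7.9300/4 = 1.9825

1.9825


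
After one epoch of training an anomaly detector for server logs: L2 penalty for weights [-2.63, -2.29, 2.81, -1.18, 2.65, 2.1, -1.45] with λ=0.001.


‖w‖₂² = (-2.63)² + (-2.29)² + (2.81)² + (-1.18)² + (2.65)² + (2.1)² + (-1.45)²
     = 6.9169 + 5.2441 + 7.8961 + 1.3924 + 7.0225 + 4.41 + 2.1025
     = 34.9845
λ·‖w‖₂² = 0.001·34.9845 = 0.034984

0.034984


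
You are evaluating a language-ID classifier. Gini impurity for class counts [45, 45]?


Probabilities: [45/90, 45/90] ≈ [0.5, 0.5]
Σpᵢ² = (2025 + 2025)/90² = 4050/8100
Gini = 1 - Σpᵢ² = 1 - 4050/8100 = 0.5

0.5


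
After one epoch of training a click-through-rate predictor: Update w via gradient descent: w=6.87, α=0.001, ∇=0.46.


w_new = w - α·∇
= 6.87 - 0.001·0.46
= 6.87 - 0.00046
= 6.86954

6.86954


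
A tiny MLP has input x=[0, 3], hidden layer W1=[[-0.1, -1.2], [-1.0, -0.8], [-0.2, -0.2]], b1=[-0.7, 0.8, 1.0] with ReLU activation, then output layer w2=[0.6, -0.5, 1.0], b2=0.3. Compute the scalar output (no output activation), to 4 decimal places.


z1[0] = (-0.1)·(0) + (-1.2)·(3) - 0.7 = -4.3
z1[1] = (-1.0)·(0) + (-0.8)·(3) + 0.8 = -1.6
z1[2] = (-0.2)·(0) + (-0.2)·(3) + 1.0 = 0.4
h = ReLU(z1) = [0.0, 0.0, 0.4]
output = (0.6)·(0.0) + (-0.5)·(0.0) + (1.0)·(0.4) + 0.3 = 0.7

0.7


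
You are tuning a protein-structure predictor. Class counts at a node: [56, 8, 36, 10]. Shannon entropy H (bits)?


Probabilities: [56/110, 8/110, 36/110, 10/110] ≈ [0.5091, 0.0727, 0.3273, 0.0909]
H = -((56/110)·log₂(56/110) + (8/110)·log₂(8/110) + (36/110)·log₂(36/110) + (10/110)·log₂(10/110))
  = 1.6127 bits

1.6127 bits


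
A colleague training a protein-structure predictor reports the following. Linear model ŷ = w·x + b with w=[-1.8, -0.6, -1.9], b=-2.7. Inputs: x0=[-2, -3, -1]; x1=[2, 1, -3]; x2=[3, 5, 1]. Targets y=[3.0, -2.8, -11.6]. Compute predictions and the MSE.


ŷ0 = (-1.8)·(-2) + (-0.6)·(-3) + (-1.9)·(-1) - 2.7 = 4.6
ŷ1 = (-1.8)·(2) + (-0.6)·(1) + (-1.9)·(-3) - 2.7 = -1.2
ŷ2 = (-1.8)·(3) + (-0.6)·(5) + (-1.9)·(1) - 2.7 = -13.0
errors² = [2.56, 2.56, 1.96]
MSE = 7.0800/3 = 2.36

2.36


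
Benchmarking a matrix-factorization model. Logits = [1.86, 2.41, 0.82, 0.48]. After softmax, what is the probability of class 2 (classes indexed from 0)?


Exponentials: e^1.86=6.4237, e^2.41=11.134, e^0.82=2.2705, e^0.48=1.6161
Sum = 21.4443
Softmax = [0.2996, 0.5192, 0.1059, 0.0754]
p[2] = 2.2705/21.4443 = 0.1059

0.1059


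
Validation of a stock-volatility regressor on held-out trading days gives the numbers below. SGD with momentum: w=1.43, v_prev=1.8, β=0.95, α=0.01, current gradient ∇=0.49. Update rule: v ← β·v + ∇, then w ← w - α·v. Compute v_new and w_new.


v_new = 0.95·1.8 + 0.49 = 1.71 + 0.49 = 2.2
w_new = 1.43 - 0.01·2.2 = 1.43 - 0.022 = 1.408

v_new=2.2, w_new=1.408


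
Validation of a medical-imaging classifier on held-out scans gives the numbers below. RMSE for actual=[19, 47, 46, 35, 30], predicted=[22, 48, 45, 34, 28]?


MSE = 16/5 = 3.2
RMSE = √(16/5) = 1.7889

1.7889


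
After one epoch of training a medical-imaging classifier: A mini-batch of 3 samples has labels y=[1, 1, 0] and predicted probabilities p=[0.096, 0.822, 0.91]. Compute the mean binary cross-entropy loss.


L[0] = -ln(0.096) = 2.3434
L[1] = -ln(0.822) = 0.196
L[2] = -ln(1-0.91) = -ln(0.09) = 2.4079
mean = (2.3434 + 0.196 + 2.4079)/3 = 1.6491

1.6491


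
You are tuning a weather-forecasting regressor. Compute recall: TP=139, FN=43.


Recall = TP/(TP+FN)
= 139/(139+43)
= 139/182 = 76.37%

76.37%


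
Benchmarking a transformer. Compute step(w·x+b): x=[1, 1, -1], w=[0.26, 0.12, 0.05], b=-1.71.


z = (1)·(0.26) + (1)·(0.12) + (-1)·(0.05) - 1.71
  = -1.38
step(z) = 0 (z<0)

0


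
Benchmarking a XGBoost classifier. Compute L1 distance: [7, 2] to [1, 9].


d = |7-1| + |2-9|
  = 6 + 7
  = 13

13


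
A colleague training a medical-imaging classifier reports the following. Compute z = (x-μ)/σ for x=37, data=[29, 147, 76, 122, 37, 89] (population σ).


μ = 83.3333, σ = 42.2953
z = (37 - 83.3333)/42.2953 = -1.0955

-1.0955


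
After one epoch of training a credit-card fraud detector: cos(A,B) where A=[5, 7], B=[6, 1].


A·B = 5·6 + 7·1 = 37
‖A‖ = √74 = 8.6023, ‖B‖ = √37 = 6.0828
cos = 37/(√74·√37) = 37/√2738 = 0.7071

0.7071


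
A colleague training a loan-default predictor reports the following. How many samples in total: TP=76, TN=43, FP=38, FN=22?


Total = TP + TN + FP + FN
= 76 + 43 + 38 + 22
= 179
(Predicted positive: 114, predicted negative: 65)

179


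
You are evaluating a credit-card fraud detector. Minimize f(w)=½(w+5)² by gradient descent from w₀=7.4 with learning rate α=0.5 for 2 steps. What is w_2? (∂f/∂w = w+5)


step 1: grad = 7.4+5 = 12.4; w = 7.4 - 0.5·(12.4) = 1.2
step 2: grad = 1.2+5 = 6.2; w = 1.2 - 0.5·(6.2) = -1.9

-1.9


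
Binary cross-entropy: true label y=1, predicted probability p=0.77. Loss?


BCE = -[y·ln(p) + (1-y)·ln(1-p)]
= -1·ln(0.77) - 0
= -ln(0.77) = 0.2614

0.2614


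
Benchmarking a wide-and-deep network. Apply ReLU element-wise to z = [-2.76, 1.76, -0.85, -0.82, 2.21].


ReLU(-2.76) = max(0, -2.76) = 0.0
ReLU(1.76) = max(0, 1.76) = 1.76
ReLU(-0.85) = max(0, -0.85) = 0.0
ReLU(-0.82) = max(0, -0.82) = 0.0
ReLU(2.21) = max(0, 2.21) = 2.21
result = [0.0, 1.76, 0.0, 0.0, 2.21]

[0.0, 1.76, 0.0, 0.0, 2.21]


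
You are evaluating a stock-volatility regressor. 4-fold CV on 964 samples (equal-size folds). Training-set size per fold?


Fold size = 964/4 = 241
Training per fold = 964 - 241 = 723

723


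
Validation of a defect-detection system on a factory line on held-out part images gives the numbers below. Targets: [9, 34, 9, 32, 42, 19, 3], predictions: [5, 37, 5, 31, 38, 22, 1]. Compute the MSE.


Squared errors: (9-5)²=16, (34-37)²=9, (9-5)²=16, (32-31)²=1, (42-38)²=16, (19-22)²=9, (3-1)²=4
Sum = 71
MSE = 71/7 = 71/7

71/7


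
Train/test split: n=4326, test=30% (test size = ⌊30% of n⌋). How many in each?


Test = ⌊4326·30/100⌋ = 1297
Train = 4326 - 1297 = 3029

Train: 3029, Test: 1297


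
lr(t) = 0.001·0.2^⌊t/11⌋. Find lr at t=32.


n_drops = ⌊32/11⌋ = 2
lr = 0.001·0.2^2 = 0.001·0.04 = 0.00004

0.00004


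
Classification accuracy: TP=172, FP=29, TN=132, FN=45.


Accuracy = (TP+TN)/(TP+TN+FP+FN)
= (172+132)/(378)
= 304/378 = 80.42%

80.42%


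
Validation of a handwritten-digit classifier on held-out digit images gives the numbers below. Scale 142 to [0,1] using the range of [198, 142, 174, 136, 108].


min=108, max=198
(142-108)/(198-108) = 34/90 = 0.3778

0.3778


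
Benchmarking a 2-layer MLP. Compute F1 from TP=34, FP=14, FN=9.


Precision = 34/48 = 0.7083
Recall = 34/43 = 0.7907
F1 = 2·P·R/(P+R) = 2·TP/(2·TP+FP+FN) = 68/(68+14+9) = 68/91 = 0.7473

0.7473


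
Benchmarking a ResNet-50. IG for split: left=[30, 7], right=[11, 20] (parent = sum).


Parent = [41, 27], H_parent = 0.9692
H_left = 0.6998 (n=37), H_right = 0.9383 (n=31)
H_children = (37/68)·0.6998 + (31/68)·0.9383 = 0.8085
IG = 0.9692 - 0.8085 = 0.1607

0.1607


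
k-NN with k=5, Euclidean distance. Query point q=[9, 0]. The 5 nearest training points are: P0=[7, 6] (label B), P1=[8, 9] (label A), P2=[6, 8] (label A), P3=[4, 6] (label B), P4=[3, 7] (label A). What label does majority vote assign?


d(q,P0) = 6.3246  (label B)
d(q,P1) = 9.0554  (label A)
d(q,P2) = 8.544  (label A)
d(q,P3) = 7.8102  (label B)
d(q,P4) = 9.2195  (label A)
Votes: A=3, B=2
Majority → A

A


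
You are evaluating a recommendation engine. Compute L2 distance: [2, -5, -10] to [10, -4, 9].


d = √((2-10)² + (-5+ 4)² + (-10-9)²)
  = √(64 + 1 + 361)
  = √426 = 20.6398

20.6398


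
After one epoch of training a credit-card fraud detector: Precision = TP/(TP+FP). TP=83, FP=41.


Precision = TP/(TP+FP)
= 83/(83+41)
= 83/124 = 66.94%

66.94%


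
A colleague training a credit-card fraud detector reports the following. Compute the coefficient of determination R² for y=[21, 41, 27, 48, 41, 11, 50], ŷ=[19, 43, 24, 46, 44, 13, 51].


ȳ = 34.1429
SS_res = Σ(y-ŷ)² = 35
SS_tot = Σ(y-ȳ)² = 1296.86
R² = 1 - SS_res/SS_tot = 1 - 0.027 = 0.973

0.973


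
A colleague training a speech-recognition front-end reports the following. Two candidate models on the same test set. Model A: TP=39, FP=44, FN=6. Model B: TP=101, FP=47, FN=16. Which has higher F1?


Model A: P=39/83=0.4699, R=39/45=0.8667, F1=2PR/(P+R)=2TP/(2TP+FP+FN)=78/128=0.6094
Model B: P=101/148=0.6824, R=101/117=0.8632, F1=2PR/(P+R)=2TP/(2TP+FP+FN)=202/265=0.7623
0.6094 < 0.7623 → Model B

Model B


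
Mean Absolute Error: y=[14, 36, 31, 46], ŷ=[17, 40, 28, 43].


Absolute errors: |14-17|=3, |36-40|=4, |31-28|=3, |46-43|=3
Sum = 13
MAE = 13/4 = 13/4

13/4


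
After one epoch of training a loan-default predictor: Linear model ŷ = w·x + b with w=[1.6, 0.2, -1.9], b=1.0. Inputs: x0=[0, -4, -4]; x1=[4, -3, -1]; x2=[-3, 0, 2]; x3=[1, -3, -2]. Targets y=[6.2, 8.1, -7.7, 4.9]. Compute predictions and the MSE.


ŷ0 = (1.6)·(0) + (0.2)·(-4) + (-1.9)·(-4) + 1.0 = 7.8
ŷ1 = (1.6)·(4) + (0.2)·(-3) + (-1.9)·(-1) + 1.0 = 8.7
ŷ2 = (1.6)·(-3) + (0.2)·(0) + (-1.9)·(2) + 1.0 = -7.6
ŷ3 = (1.6)·(1) + (0.2)·(-3) + (-1.9)·(-2) + 1.0 = 5.8
errors² = [2.56, 0.36, 0.01, 0.81]
MSE = 3.7400/4 = 0.935

0.935


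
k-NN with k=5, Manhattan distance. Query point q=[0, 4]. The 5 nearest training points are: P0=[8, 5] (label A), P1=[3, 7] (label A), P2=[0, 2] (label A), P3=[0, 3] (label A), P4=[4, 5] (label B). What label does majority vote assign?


d(q,P0) = 9  (label A)
d(q,P1) = 6  (label A)
d(q,P2) = 2  (label A)
d(q,P3) = 1  (label A)
d(q,P4) = 5  (label B)
Votes: A=4, B=1
Majority → A

A


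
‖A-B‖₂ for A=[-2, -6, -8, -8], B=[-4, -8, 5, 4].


d = √((-2+ 4)² + (-6+ 8)² + (-8-5)² + (-8-4)²)
  = √(4 + 4 + 169 + 144)
  = √321 = 17.9165

17.9165


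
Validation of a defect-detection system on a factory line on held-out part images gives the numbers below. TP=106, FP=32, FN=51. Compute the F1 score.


Precision = 106/138 = 0.7681
Recall = 106/157 = 0.6752
F1 = 2·P·R/(P+R) = 2·TP/(2·TP+FP+FN) = 212/(212+32+51) = 212/295 = 0.7186

0.7186


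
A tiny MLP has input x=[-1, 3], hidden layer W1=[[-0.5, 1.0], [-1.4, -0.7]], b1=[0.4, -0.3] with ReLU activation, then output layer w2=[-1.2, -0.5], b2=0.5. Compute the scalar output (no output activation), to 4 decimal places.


z1[0] = (-0.5)·(-1) + (1.0)·(3) + 0.4 = 3.9
z1[1] = (-1.4)·(-1) + (-0.7)·(3) - 0.3 = -1.0
h = ReLU(z1) = [3.9, 0.0]
output = (-1.2)·(3.9) + (-0.5)·(0.0) + 0.5 = -4.18

-4.18


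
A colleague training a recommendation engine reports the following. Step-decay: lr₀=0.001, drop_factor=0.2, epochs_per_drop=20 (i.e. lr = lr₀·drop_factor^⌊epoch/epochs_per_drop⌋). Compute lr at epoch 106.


n_drops = ⌊106/20⌋ = 5
lr = 0.001·0.2^5 = 0.001·0.00032 = 0.00000032

0.00000032


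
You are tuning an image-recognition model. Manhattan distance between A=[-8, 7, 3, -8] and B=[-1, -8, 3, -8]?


d = |-8+ 1| + |7+ 8| + |3-3| + |-8+ 8|
  = 7 + 15 + 0 + 0
  = 22

22


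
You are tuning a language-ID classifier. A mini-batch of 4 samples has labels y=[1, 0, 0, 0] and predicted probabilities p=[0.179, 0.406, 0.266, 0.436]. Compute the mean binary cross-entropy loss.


L[0] = -ln(0.179) = 1.7204
L[1] = -ln(1-0.406) = -ln(0.594) = 0.5209
L[2] = -ln(1-0.266) = -ln(0.734) = 0.3092
L[3] = -ln(1-0.436) = -ln(0.564) = 0.5727
mean = (1.7204 + 0.5209 + 0.3092 + 0.5727)/4 = 0.7808

0.7808


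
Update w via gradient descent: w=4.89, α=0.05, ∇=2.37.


w_new = w - α·∇
= 4.89 - 0.05·2.37
= 4.89 - 0.1185
= 4.7715

4.7715


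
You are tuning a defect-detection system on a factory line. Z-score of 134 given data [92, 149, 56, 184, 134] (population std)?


μ = 123, σ = 44.6497
z = (134 - 123)/44.6497 = 0.2464

0.2464


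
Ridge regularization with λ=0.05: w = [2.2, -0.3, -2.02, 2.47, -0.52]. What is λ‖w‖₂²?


‖w‖₂² = (2.2)² + (-0.3)² + (-2.02)² + (2.47)² + (-0.52)²
     = 4.84 + 0.09 + 4.0804 + 6.1009 + 0.2704
     = 15.3817
λ·‖w‖₂² = 0.05·15.3817 = 0.769085

0.769085


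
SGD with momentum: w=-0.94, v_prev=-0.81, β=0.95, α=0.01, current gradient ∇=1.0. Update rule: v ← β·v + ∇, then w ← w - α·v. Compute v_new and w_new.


v_new = 0.95·-0.81 + 1.0 = -0.7695 + 1.0 = 0.2305
w_new = -0.94 - 0.01·0.2305 = -0.94 - 0.002305 = -0.942305

v_new=0.2305, w_new=-0.942305


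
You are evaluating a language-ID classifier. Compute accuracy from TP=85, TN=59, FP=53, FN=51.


Accuracy = (TP+TN)/(TP+TN+FP+FN)
= (85+59)/(248)
= 144/248 = 58.06%

58.06%


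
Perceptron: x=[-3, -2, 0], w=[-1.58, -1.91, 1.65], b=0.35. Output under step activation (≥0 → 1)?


z = (-3)·(-1.58) + (-2)·(-1.91) + (0)·(1.65) + 0.35
  = 8.91
step(z) = 1 (z≥0)

1


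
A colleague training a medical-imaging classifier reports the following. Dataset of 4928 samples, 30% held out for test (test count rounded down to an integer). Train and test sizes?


Test = ⌊4928·30/100⌋ = 1478
Train = 4928 - 1478 = 3450

Train: 3450, Test: 1478


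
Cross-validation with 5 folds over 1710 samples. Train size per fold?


Fold size = 1710/5 = 342
Training per fold = 1710 - 342 = 1368

1368


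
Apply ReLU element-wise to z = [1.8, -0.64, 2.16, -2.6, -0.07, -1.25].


ReLU(1.8) = max(0, 1.8) = 1.8
ReLU(-0.64) = max(0, -0.64) = 0.0
ReLU(2.16) = max(0, 2.16) = 2.16
ReLU(-2.6) = max(0, -2.6) = 0.0
ReLU(-0.07) = max(0, -0.07) = 0.0
ReLU(-1.25) = max(0, -1.25) = 0.0
result = [1.8, 0.0, 2.16, 0.0, 0.0, 0.0]

[1.8, 0.0, 2.16, 0.0, 0.0, 0.0]


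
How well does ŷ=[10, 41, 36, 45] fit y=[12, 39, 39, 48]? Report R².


ȳ = 34.5
SS_res = Σ(y-ŷ)² = 26
SS_tot = Σ(y-ȳ)² = 729
R² = 1 - SS_res/SS_tot = 1 - 0.0357 = 0.9643

0.9643


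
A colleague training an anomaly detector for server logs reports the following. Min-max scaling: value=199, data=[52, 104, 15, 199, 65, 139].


min=15, max=199
(199-15)/(199-15) = 184/184 = 1.0

1.0


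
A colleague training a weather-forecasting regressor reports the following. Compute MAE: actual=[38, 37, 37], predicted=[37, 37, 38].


Absolute errors: |38-37|=1, |37-37|=0, |37-38|=1
Sum = 2
MAE = 2/3 = 2/3

2/3


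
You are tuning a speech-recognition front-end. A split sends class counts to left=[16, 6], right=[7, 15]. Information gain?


Parent = [23, 21], H_parent = 0.9985
H_left = 0.8454 (n=22), H_right = 0.9024 (n=22)
H_children = (22/44)·0.8454 + (22/44)·0.9024 = 0.8739
IG = 0.9985 - 0.8739 = 0.1246

0.1246


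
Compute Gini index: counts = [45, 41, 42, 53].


Probabilities: [45/181, 41/181, 42/181, 53/181] ≈ [0.2486, 0.2265, 0.232, 0.2928]
Σpᵢ² = (2025 + 1681 + 1764 + 2809)/181² = 8279/32761
Gini = 1 - Σpᵢ² = 1 - 8279/32761 = 0.7473

0.7473


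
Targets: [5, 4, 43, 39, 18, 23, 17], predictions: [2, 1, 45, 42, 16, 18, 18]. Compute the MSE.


Squared errors: (5-2)²=9, (4-1)²=9, (43-45)²=4, (39-42)²=9, (18-16)²=4, (23-18)²=25, (17-18)²=1
Sum = 61
MSE = 61/7 = 61/7

61/7


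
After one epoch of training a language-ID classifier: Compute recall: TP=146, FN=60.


Recall = TP/(TP+FN)
= 146/(146+60)
= 146/206 = 70.87%

70.87%


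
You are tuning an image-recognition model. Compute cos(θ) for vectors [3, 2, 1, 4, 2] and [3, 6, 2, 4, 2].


A·B = 3·3 + 2·6 + 1·2 + 4·4 + 2·2 = 43
‖A‖ = √34 = 5.831, ‖B‖ = √69 = 8.3066
cos = 43/(√34·√69) = 43/√2346 = 0.8878

0.8878


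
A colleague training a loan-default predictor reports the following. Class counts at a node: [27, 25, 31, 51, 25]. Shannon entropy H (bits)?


Probabilities: [27/159, 25/159, 31/159, 51/159, 25/159] ≈ [0.1698, 0.1572, 0.195, 0.3208, 0.1572]
H = -((27/159)·log₂(27/159) + (25/159)·log₂(25/159) + (31/159)·log₂(31/159) + (51/159)·log₂(51/159) + (25/159)·log₂(25/159))
  = 2.2597 bits

2.2597 bits


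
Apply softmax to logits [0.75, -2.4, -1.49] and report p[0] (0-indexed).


Exponentials: e^0.75=2.117, e^-2.4=0.0907, e^-1.49=0.2254
Sum = 2.4331
Softmax = [0.8701, 0.0373, 0.0926]
p[0] = 2.117/2.4331 = 0.8701

0.8701


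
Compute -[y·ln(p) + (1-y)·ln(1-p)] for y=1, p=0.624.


BCE = -[y·ln(p) + (1-y)·ln(1-p)]
= -1·ln(0.624) - 0
= -ln(0.624) = 0.4716

0.4716


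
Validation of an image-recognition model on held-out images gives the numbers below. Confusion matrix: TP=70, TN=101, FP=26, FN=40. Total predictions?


Total = TP + TN + FP + FN
= 70 + 101 + 26 + 40
= 237
(Predicted positive: 96, predicted negative: 141)

237


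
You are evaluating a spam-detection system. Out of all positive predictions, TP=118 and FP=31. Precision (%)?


Precision = TP/(TP+FP)
= 118/(118+31)
= 118/149 = 79.19%

79.19%


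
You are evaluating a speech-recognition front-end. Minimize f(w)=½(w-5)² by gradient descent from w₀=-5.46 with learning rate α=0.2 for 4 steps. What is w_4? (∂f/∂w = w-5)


step 1: grad = -5.46-5 = -10.46; w = -5.46 - 0.2·(-10.46) = -3.368
step 2: grad = -3.368-5 = -8.368; w = -3.368 - 0.2·(-8.368) = -1.6944
step 3: grad = -1.6944-5 = -6.6944; w = -1.6944 - 0.2·(-6.6944) = -0.35552
step 4: grad = -0.35552-5 = -5.35552; w = -0.35552 - 0.2·(-5.35552) = 0.715584

0.715584
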